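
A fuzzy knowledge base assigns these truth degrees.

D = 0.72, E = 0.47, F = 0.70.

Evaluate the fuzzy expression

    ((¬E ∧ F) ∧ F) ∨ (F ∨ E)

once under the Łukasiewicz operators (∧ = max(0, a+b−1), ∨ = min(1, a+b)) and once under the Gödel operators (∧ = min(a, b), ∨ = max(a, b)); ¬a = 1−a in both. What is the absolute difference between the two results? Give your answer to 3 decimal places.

Under Łukasiewicz:
  ¬E = 1 − 0.47 = 0.53
  ¬E ∧ F = max(0, a+b−1) on (0.53, 0.70) = 0.23
  (¬E ∧ F) ∧ F = max(0, a+b−1) on (0.23, 0.70) = 0.00
  F ∨ E = min(1, a+b) on (0.70, 0.47) = 1.00
  ((¬E ∧ F) ∧ F) ∨ (F ∨ E) = min(1, a+b) on (0.00, 1.00) = 1.00
  → value = 1.0000
Under Gödel:
  ¬E = 1 − 0.47 = 0.53
  ¬E ∧ F = min(a, b) on (0.53, 0.70) = 0.53
  (¬E ∧ F) ∧ F = min(a, b) on (0.53, 0.70) = 0.53
  F ∨ E = max(a, b) on (0.70, 0.47) = 0.70
  ((¬E ∧ F) ∧ F) ∨ (F ∨ E) = max(a, b) on (0.53, 0.70) = 0.70
  → value = 0.7000
|1.0000 − 0.7000| = 0.300

0.300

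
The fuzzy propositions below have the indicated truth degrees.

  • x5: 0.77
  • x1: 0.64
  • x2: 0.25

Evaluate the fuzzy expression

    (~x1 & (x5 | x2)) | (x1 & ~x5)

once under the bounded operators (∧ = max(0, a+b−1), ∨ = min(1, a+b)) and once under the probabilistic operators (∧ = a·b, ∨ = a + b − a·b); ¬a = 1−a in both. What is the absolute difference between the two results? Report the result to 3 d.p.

0.041

Under bounded:
  ~x1 = 1 − 0.64 = 0.36
  x5 | x2 = min(1, a+b) on (0.77, 0.25) = 1.00
  ~x1 & (x5 | x2) = max(0, a+b−1) on (0.36, 1.00) = 0.36
  ~x5 = 1 − 0.77 = 0.23
  x1 & ~x5 = max(0, a+b−1) on (0.64, 0.23) = 0.00
  (~x1 & (x5 | x2)) | (x1 & ~x5) = min(1, a+b) on (0.36, 0.00) = 0.36
  → value = 0.3600
Under probabilistic:
  ~x1 = 1 − 0.6400 = 0.3600
  x5 | x2 = a + b − a·b on (0.7700, 0.2500) = 0.8275
  ~x1 & (x5 | x2) = a·b on (0.3600, 0.8275) = 0.2979
  ~x5 = 1 − 0.7700 = 0.2300
  x1 & ~x5 = a·b on (0.6400, 0.2300) = 0.1472
  (~x1 & (x5 | x2)) | (x1 & ~x5) = a + b − a·b on (0.2979, 0.1472) = 0.4012
  → value = 0.4012
|0.3600 − 0.4012| = 0.041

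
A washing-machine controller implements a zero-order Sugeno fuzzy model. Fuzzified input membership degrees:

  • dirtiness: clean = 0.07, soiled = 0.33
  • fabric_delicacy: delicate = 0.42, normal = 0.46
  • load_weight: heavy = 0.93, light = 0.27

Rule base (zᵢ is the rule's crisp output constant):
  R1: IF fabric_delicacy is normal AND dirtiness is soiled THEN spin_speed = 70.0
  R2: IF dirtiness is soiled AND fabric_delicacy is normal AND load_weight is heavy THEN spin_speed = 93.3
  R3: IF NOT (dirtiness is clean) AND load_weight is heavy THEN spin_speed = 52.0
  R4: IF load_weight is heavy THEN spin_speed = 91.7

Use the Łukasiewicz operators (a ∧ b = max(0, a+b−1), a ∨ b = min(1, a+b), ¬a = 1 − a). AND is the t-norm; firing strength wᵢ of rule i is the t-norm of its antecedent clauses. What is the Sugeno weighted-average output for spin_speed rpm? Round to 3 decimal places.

R1 (z=70.0): normal=0.46, soiled=0.33; AND[max(0, a+b−1)] → w = 0.00
R2 (z=93.3): soiled=0.33, normal=0.46, heavy=0.93; AND[max(0, a+b−1)] → w = 0.00
R3 (z=52.0): ¬clean=1−0.07=0.93, heavy=0.93; AND[max(0, a+b−1)] → w = 0.86
R4 (z=91.7): heavy=0.93 → w = 0.93
Weighted average = (0.00·70.0 + 0.00·93.3 + 0.86·52.0 + 0.93·91.7) / (0.00 + 0.00 + 0.86 + 0.93)
  = 130.0010 / 1.7900 = 72.626

72.626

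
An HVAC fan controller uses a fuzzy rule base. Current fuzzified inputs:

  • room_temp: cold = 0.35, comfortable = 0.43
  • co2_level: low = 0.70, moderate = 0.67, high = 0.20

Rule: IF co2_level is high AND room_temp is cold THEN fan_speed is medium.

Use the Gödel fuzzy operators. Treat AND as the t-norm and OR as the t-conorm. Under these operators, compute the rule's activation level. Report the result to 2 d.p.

firing strength: high=0.20, cold=0.35; AND[min(a, b)] → w = 0.20

0.20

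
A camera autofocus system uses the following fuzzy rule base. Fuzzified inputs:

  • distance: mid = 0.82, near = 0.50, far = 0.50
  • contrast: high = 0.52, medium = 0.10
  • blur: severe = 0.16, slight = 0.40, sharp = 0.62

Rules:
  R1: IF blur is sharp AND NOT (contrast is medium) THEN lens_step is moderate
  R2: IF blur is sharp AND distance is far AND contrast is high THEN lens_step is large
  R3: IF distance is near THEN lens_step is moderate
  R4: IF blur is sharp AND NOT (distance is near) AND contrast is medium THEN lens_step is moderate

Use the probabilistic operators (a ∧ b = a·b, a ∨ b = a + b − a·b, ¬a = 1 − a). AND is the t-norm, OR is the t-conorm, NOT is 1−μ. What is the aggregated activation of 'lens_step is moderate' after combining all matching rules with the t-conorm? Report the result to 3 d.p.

R1: sharp=0.62, ¬medium=1−0.10=0.90; AND[a·b] → w = 0.5580
R2: sharp=0.62, far=0.50, high=0.52; AND[a·b] → w = 0.1612
R3: near=0.50 → w = 0.5000
R4: sharp=0.62, ¬near=1−0.50=0.50, medium=0.10; AND[a·b] → w = 0.0310
Rules with consequent 'moderate': {R1, R3, R4} → strengths 0.5580, 0.5000, 0.0310
Aggregate via t-conorm [a + b − a·b]: 0.7859

0.786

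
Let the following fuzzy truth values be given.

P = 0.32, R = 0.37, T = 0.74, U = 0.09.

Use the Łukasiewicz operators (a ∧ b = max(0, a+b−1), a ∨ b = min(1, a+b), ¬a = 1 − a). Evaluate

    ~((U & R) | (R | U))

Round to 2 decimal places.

0.54

U & R = max(0, a+b−1) on (0.09, 0.37) = 0.00
R | U = min(1, a+b) on (0.37, 0.09) = 0.46
(U & R) | (R | U) = min(1, a+b) on (0.00, 0.46) = 0.46
~((U & R) | (R | U)) = 1 − 0.46 = 0.54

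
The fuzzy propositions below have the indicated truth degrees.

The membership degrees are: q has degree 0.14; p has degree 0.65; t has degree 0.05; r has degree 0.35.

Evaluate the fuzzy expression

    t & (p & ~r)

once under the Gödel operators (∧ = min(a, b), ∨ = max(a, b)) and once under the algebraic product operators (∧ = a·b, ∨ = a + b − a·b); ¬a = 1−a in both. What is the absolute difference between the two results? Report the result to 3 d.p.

Under Gödel:
  ~r = 1 − 0.35 = 0.65
  p & ~r = min(a, b) on (0.65, 0.65) = 0.65
  t & (p & ~r) = min(a, b) on (0.05, 0.65) = 0.05
  → value = 0.0500
Under algebraic product:
  ~r = 1 − 0.3500 = 0.6500
  p & ~r = a·b on (0.6500, 0.6500) = 0.4225
  t & (p & ~r) = a·b on (0.0500, 0.4225) = 0.0211
  → value = 0.0211
|0.0500 − 0.0211| = 0.029

0.029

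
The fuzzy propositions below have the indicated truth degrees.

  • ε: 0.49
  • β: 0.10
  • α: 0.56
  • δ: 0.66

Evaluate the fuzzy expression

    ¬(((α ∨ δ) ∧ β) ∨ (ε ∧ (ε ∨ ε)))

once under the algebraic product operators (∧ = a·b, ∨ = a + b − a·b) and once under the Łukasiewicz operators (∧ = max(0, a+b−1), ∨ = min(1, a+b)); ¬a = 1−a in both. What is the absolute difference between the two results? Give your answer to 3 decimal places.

Under algebraic product:
  α ∨ δ = a + b − a·b on (0.5600, 0.6600) = 0.8504
  (α ∨ δ) ∧ β = a·b on (0.8504, 0.1000) = 0.0850
  ε ∨ ε = a + b − a·b on (0.4900, 0.4900) = 0.7399
  ε ∧ (ε ∨ ε) = a·b on (0.4900, 0.7399) = 0.3626
  ((α ∨ δ) ∧ β) ∨ (ε ∧ (ε ∨ ε)) = a + b − a·b on (0.0850, 0.3626) = 0.4168
  ¬(((α ∨ δ) ∧ β) ∨ (ε ∧ (ε ∨ ε))) = 1 − 0.4168 = 0.5832
  → value = 0.5832
Under Łukasiewicz:
  α ∨ δ = min(1, a+b) on (0.56, 0.66) = 1.00
  (α ∨ δ) ∧ β = max(0, a+b−1) on (1.00, 0.10) = 0.10
  ε ∨ ε = min(1, a+b) on (0.49, 0.49) = 0.98
  ε ∧ (ε ∨ ε) = max(0, a+b−1) on (0.49, 0.98) = 0.47
  ((α ∨ δ) ∧ β) ∨ (ε ∧ (ε ∨ ε)) = min(1, a+b) on (0.10, 0.47) = 0.57
  ¬(((α ∨ δ) ∧ β) ∨ (ε ∧ (ε ∨ ε))) = 1 − 0.57 = 0.43
  → value = 0.4300
|0.5832 − 0.4300| = 0.153

0.153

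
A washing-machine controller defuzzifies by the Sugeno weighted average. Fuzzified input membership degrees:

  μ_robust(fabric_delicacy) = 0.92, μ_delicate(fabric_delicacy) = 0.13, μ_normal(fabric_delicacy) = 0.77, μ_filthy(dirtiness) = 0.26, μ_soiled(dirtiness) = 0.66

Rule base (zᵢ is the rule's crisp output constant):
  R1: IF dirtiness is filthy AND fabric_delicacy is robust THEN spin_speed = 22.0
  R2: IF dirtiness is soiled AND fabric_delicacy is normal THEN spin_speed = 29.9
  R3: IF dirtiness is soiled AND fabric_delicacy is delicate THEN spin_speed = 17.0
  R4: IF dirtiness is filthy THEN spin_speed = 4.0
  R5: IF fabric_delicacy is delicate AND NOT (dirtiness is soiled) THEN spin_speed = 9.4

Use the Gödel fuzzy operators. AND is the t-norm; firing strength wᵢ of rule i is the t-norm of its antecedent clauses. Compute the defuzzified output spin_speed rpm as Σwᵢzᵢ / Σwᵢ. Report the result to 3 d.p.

R1 (z=22.0): filthy=0.26, robust=0.92; AND[min(a, b)] → w = 0.26
R2 (z=29.9): soiled=0.66, normal=0.77; AND[min(a, b)] → w = 0.66
R3 (z=17.0): soiled=0.66, delicate=0.13; AND[min(a, b)] → w = 0.13
R4 (z=4.0): filthy=0.26 → w = 0.26
R5 (z=9.4): delicate=0.13, ¬soiled=1−0.66=0.34; AND[min(a, b)] → w = 0.13
Weighted average = (0.26·22.0 + 0.66·29.9 + 0.13·17.0 + 0.26·4.0 + 0.13·9.4) / (0.26 + 0.66 + 0.13 + 0.26 + 0.13)
  = 29.9260 / 1.4400 = 20.782

20.782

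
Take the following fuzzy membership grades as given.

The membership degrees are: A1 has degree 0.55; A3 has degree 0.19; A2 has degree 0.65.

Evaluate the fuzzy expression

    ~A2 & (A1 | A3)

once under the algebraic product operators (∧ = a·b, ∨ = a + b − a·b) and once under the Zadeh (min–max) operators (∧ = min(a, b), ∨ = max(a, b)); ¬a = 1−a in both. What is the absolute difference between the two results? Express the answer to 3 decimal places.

Under algebraic product:
  ~A2 = 1 − 0.6500 = 0.3500
  A1 | A3 = a + b − a·b on (0.5500, 0.1900) = 0.6355
  ~A2 & (A1 | A3) = a·b on (0.3500, 0.6355) = 0.2224
  → value = 0.2224
Under Zadeh (min–max):
  ~A2 = 1 − 0.65 = 0.35
  A1 | A3 = max(a, b) on (0.55, 0.19) = 0.55
  ~A2 & (A1 | A3) = min(a, b) on (0.35, 0.55) = 0.35
  → value = 0.3500
|0.2224 − 0.3500| = 0.128

0.128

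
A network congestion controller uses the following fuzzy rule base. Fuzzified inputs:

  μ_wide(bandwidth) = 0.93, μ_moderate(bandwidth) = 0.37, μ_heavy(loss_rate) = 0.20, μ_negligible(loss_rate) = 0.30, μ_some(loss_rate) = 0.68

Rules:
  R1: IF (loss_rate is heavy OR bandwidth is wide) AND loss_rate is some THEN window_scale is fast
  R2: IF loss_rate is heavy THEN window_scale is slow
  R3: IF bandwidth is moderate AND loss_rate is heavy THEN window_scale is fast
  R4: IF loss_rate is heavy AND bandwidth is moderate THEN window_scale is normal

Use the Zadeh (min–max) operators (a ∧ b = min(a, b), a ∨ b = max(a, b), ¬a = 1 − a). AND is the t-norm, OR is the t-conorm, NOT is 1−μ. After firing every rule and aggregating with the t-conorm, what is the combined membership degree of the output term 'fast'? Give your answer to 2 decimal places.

0.68

R1: (heavy=0.20 OR wide=0.93) = 0.93; AND[min(a, b)] with some=0.68 → w = 0.68
R2: heavy=0.20 → w = 0.20
R3: moderate=0.37, heavy=0.20; AND[min(a, b)] → w = 0.20
R4: heavy=0.20, moderate=0.37; AND[min(a, b)] → w = 0.20
Rules with consequent 'fast': {R1, R3} → strengths 0.68, 0.20
Aggregate via t-conorm [max(a, b)]: 0.68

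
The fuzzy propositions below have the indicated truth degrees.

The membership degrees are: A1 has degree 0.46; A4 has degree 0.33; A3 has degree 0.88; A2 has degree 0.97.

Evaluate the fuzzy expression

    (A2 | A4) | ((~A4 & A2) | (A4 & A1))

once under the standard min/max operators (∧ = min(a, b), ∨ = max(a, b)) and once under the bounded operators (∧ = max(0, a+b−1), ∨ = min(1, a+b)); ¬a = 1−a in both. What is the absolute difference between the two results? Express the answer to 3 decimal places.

Under standard min/max:
  A2 | A4 = max(a, b) on (0.97, 0.33) = 0.97
  ~A4 = 1 − 0.33 = 0.67
  ~A4 & A2 = min(a, b) on (0.67, 0.97) = 0.67
  A4 & A1 = min(a, b) on (0.33, 0.46) = 0.33
  (~A4 & A2) | (A4 & A1) = max(a, b) on (0.67, 0.33) = 0.67
  (A2 | A4) | ((~A4 & A2) | (A4 & A1)) = max(a, b) on (0.97, 0.67) = 0.97
  → value = 0.9700
Under bounded:
  A2 | A4 = min(1, a+b) on (0.97, 0.33) = 1.00
  ~A4 = 1 − 0.33 = 0.67
  ~A4 & A2 = max(0, a+b−1) on (0.67, 0.97) = 0.64
  A4 & A1 = max(0, a+b−1) on (0.33, 0.46) = 0.00
  (~A4 & A2) | (A4 & A1) = min(1, a+b) on (0.64, 0.00) = 0.64
  (A2 | A4) | ((~A4 & A2) | (A4 & A1)) = min(1, a+b) on (1.00, 0.64) = 1.00
  → value = 1.0000
|0.9700 − 1.0000| = 0.030

0.030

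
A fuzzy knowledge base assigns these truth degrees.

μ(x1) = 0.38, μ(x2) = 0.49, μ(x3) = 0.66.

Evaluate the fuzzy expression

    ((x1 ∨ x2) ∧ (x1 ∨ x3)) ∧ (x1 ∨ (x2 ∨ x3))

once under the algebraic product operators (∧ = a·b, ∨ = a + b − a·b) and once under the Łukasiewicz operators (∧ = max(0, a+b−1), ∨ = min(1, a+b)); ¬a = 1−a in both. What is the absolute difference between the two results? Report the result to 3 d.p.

0.388

Under algebraic product:
  x1 ∨ x2 = a + b − a·b on (0.3800, 0.4900) = 0.6838
  x1 ∨ x3 = a + b − a·b on (0.3800, 0.6600) = 0.7892
  (x1 ∨ x2) ∧ (x1 ∨ x3) = a·b on (0.6838, 0.7892) = 0.5397
  x2 ∨ x3 = a + b − a·b on (0.4900, 0.6600) = 0.8266
  x1 ∨ (x2 ∨ x3) = a + b − a·b on (0.3800, 0.8266) = 0.8925
  ((x1 ∨ x2) ∧ (x1 ∨ x3)) ∧ (x1 ∨ (x2 ∨ x3)) = a·b on (0.5397, 0.8925) = 0.4816
  → value = 0.4816
Under Łukasiewicz:
  x1 ∨ x2 = min(1, a+b) on (0.38, 0.49) = 0.87
  x1 ∨ x3 = min(1, a+b) on (0.38, 0.66) = 1.00
  (x1 ∨ x2) ∧ (x1 ∨ x3) = max(0, a+b−1) on (0.87, 1.00) = 0.87
  x2 ∨ x3 = min(1, a+b) on (0.49, 0.66) = 1.00
  x1 ∨ (x2 ∨ x3) = min(1, a+b) on (0.38, 1.00) = 1.00
  ((x1 ∨ x2) ∧ (x1 ∨ x3)) ∧ (x1 ∨ (x2 ∨ x3)) = max(0, a+b−1) on (0.87, 1.00) = 0.87
  → value = 0.8700
|0.4816 − 0.8700| = 0.388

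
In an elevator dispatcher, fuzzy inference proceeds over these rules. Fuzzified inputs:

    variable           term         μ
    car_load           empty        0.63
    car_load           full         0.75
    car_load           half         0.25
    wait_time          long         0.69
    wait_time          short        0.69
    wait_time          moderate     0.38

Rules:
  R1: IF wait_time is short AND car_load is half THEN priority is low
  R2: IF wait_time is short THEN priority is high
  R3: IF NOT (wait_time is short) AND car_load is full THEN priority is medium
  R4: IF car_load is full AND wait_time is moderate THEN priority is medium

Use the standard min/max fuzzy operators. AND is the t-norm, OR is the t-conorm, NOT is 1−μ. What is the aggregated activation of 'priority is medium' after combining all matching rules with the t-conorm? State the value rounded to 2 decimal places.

R1: short=0.69, half=0.25; AND[min(a, b)] → w = 0.25
R2: short=0.69 → w = 0.69
R3: ¬short=1−0.69=0.31, full=0.75; AND[min(a, b)] → w = 0.31
R4: full=0.75, moderate=0.38; AND[min(a, b)] → w = 0.38
Rules with consequent 'medium': {R3, R4} → strengths 0.31, 0.38
Aggregate via t-conorm [max(a, b)]: 0.38

0.38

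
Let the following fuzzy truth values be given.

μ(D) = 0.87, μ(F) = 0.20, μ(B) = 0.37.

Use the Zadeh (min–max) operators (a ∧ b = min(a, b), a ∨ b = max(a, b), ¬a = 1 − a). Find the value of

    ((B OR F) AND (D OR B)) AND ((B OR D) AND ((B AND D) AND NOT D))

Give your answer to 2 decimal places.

B OR F = max(a, b) on (0.37, 0.20) = 0.37
D OR B = max(a, b) on (0.87, 0.37) = 0.87
(B OR F) AND (D OR B) = min(a, b) on (0.37, 0.87) = 0.37
B OR D = max(a, b) on (0.37, 0.87) = 0.87
B AND D = min(a, b) on (0.37, 0.87) = 0.37
NOT D = 1 − 0.87 = 0.13
(B AND D) AND NOT D = min(a, b) on (0.37, 0.13) = 0.13
(B OR D) AND ((B AND D) AND NOT D) = min(a, b) on (0.87, 0.13) = 0.13
((B OR F) AND (D OR B)) AND ((B OR D) AND ((B AND D) AND NOT D)) = min(a, b) on (0.37, 0.13) = 0.13

0.13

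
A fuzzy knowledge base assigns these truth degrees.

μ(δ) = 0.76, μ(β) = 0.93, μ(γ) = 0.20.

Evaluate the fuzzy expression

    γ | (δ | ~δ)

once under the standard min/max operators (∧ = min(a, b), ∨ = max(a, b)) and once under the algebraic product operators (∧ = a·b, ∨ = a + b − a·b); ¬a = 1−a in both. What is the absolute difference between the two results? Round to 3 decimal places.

0.094

Under standard min/max:
  ~δ = 1 − 0.76 = 0.24
  δ | ~δ = max(a, b) on (0.76, 0.24) = 0.76
  γ | (δ | ~δ) = max(a, b) on (0.20, 0.76) = 0.76
  → value = 0.7600
Under algebraic product:
  ~δ = 1 − 0.7600 = 0.2400
  δ | ~δ = a + b − a·b on (0.7600, 0.2400) = 0.8176
  γ | (δ | ~δ) = a + b − a·b on (0.2000, 0.8176) = 0.8541
  → value = 0.8541
|0.7600 − 0.8541| = 0.094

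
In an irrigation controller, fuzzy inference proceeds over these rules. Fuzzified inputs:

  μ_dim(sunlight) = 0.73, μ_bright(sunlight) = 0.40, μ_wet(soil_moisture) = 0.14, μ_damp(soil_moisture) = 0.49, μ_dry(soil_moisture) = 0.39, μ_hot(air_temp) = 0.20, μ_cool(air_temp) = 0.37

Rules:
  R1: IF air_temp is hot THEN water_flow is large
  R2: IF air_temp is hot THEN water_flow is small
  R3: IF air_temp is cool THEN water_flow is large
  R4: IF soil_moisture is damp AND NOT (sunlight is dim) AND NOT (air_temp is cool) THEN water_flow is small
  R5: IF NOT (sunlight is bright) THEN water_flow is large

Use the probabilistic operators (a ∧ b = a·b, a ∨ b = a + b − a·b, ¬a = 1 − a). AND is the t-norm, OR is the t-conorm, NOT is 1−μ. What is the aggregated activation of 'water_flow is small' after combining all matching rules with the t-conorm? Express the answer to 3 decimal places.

0.267

R1: hot=0.20 → w = 0.2000
R2: hot=0.20 → w = 0.2000
R3: cool=0.37 → w = 0.3700
R4: damp=0.49, ¬dim=1−0.73=0.27, ¬cool=1−0.37=0.63; AND[a·b] → w = 0.0833
R5: ¬bright=1−0.40=0.60 → w = 0.6000
Rules with consequent 'small': {R2, R4} → strengths 0.2000, 0.0833
Aggregate via t-conorm [a + b − a·b]: 0.2667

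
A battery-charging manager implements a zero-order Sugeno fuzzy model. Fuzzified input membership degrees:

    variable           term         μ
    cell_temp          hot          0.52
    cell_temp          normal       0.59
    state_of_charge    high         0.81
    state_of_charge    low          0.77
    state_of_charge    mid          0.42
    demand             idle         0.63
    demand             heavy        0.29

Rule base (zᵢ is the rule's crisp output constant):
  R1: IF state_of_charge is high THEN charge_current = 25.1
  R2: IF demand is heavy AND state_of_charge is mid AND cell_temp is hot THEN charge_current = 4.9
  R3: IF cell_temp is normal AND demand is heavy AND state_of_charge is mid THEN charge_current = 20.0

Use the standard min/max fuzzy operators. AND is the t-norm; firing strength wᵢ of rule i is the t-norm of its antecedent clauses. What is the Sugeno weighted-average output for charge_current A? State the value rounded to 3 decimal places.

R1 (z=25.1): high=0.81 → w = 0.81
R2 (z=4.9): heavy=0.29, mid=0.42, hot=0.52; AND[min(a, b)] → w = 0.29
R3 (z=20.0): normal=0.59, heavy=0.29, mid=0.42; AND[min(a, b)] → w = 0.29
Weighted average = (0.81·25.1 + 0.29·4.9 + 0.29·20.0) / (0.81 + 0.29 + 0.29)
  = 27.5520 / 1.3900 = 19.822

19.822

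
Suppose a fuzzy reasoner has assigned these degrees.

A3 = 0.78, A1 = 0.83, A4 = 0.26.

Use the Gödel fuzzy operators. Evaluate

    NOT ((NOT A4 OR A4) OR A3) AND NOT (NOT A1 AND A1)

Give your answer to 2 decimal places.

NOT A4 = 1 − 0.26 = 0.74
NOT A4 OR A4 = max(a, b) on (0.74, 0.26) = 0.74
(NOT A4 OR A4) OR A3 = max(a, b) on (0.74, 0.78) = 0.78
NOT ((NOT A4 OR A4) OR A3) = 1 − 0.78 = 0.22
NOT A1 = 1 − 0.83 = 0.17
NOT A1 AND A1 = min(a, b) on (0.17, 0.83) = 0.17
NOT (NOT A1 AND A1) = 1 − 0.17 = 0.83
NOT ((NOT A4 OR A4) OR A3) AND NOT (NOT A1 AND A1) = min(a, b) on (0.22, 0.83) = 0.22

0.22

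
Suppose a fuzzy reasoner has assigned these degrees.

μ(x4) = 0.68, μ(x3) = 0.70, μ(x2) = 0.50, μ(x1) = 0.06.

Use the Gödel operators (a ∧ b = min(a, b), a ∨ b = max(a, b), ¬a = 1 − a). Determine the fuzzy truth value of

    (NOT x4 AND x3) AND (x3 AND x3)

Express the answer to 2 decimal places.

0.32

NOT x4 = 1 − 0.68 = 0.32
NOT x4 AND x3 = min(a, b) on (0.32, 0.70) = 0.32
x3 AND x3 = min(a, b) on (0.70, 0.70) = 0.70
(NOT x4 AND x3) AND (x3 AND x3) = min(a, b) on (0.32, 0.70) = 0.32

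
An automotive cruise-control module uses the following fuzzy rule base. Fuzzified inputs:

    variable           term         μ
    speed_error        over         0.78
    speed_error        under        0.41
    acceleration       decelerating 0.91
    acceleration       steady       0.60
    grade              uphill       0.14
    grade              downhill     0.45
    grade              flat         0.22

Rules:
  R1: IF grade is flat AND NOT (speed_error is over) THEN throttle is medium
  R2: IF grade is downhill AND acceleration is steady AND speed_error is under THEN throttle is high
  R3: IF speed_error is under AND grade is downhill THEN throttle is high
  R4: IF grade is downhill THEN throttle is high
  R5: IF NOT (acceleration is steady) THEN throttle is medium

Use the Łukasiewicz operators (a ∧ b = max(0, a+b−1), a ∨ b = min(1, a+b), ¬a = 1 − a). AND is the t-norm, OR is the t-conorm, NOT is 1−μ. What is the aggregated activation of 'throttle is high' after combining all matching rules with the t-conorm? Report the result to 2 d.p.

0.45

R1: flat=0.22, ¬over=1−0.78=0.22; AND[max(0, a+b−1)] → w = 0.00
R2: downhill=0.45, steady=0.60, under=0.41; AND[max(0, a+b−1)] → w = 0.00
R3: under=0.41, downhill=0.45; AND[max(0, a+b−1)] → w = 0.00
R4: downhill=0.45 → w = 0.45
R5: ¬steady=1−0.60=0.40 → w = 0.40
Rules with consequent 'high': {R2, R3, R4} → strengths 0.00, 0.00, 0.45
Aggregate via t-conorm [min(1, a+b)]: 0.45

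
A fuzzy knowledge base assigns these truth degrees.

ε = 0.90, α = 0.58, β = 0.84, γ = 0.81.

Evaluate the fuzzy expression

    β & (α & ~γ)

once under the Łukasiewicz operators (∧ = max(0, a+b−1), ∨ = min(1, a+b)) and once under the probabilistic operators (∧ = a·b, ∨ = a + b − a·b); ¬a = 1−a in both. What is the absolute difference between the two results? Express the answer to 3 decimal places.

0.093

Under Łukasiewicz:
  ~γ = 1 − 0.81 = 0.19
  α & ~γ = max(0, a+b−1) on (0.58, 0.19) = 0.00
  β & (α & ~γ) = max(0, a+b−1) on (0.84, 0.00) = 0.00
  → value = 0.0000
Under probabilistic:
  ~γ = 1 − 0.8100 = 0.1900
  α & ~γ = a·b on (0.5800, 0.1900) = 0.1102
  β & (α & ~γ) = a·b on (0.8400, 0.1102) = 0.0926
  → value = 0.0926
|0.0000 − 0.0926| = 0.093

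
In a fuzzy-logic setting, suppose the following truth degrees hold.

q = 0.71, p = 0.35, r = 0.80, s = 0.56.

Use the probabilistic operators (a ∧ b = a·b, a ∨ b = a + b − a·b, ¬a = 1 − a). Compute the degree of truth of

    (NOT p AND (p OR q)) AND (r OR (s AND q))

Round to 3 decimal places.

NOT p = 1 − 0.3500 = 0.6500
p OR q = a + b − a·b on (0.3500, 0.7100) = 0.8115
NOT p AND (p OR q) = a·b on (0.6500, 0.8115) = 0.5275
s AND q = a·b on (0.5600, 0.7100) = 0.3976
r OR (s AND q) = a + b − a·b on (0.8000, 0.3976) = 0.8795
(NOT p AND (p OR q)) AND (r OR (s AND q)) = a·b on (0.5275, 0.8795) = 0.4639

0.464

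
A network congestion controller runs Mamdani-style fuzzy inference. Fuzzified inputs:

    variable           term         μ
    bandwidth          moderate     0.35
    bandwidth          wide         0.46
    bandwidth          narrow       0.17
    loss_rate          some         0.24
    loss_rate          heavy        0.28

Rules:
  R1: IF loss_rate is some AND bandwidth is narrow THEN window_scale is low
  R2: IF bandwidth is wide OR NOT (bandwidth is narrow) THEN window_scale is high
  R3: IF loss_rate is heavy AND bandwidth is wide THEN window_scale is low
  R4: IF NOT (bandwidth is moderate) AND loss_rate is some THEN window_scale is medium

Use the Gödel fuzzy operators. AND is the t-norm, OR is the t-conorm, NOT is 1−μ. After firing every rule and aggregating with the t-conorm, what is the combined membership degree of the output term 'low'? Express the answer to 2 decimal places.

0.28

R1: some=0.24, narrow=0.17; AND[min(a, b)] → w = 0.17
R2: wide=0.46, ¬narrow=1−0.17=0.83; OR[max(a, b)] → w = 0.83
R3: heavy=0.28, wide=0.46; AND[min(a, b)] → w = 0.28
R4: ¬moderate=1−0.35=0.65, some=0.24; AND[min(a, b)] → w = 0.24
Rules with consequent 'low': {R1, R3} → strengths 0.17, 0.28
Aggregate via t-conorm [max(a, b)]: 0.28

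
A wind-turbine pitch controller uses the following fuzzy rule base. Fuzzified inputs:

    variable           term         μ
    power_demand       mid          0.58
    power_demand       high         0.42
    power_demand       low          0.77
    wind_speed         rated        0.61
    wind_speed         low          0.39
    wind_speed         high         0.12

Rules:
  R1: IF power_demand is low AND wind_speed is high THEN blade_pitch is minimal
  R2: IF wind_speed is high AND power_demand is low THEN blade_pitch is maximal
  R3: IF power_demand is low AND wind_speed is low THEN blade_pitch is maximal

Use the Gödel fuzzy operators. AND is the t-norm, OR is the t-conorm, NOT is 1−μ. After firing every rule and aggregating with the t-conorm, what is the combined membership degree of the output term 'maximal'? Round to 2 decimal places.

0.39

R1: low=0.77, high=0.12; AND[min(a, b)] → w = 0.12
R2: high=0.12, low=0.77; AND[min(a, b)] → w = 0.12
R3: low=0.77, low=0.39; AND[min(a, b)] → w = 0.39
Rules with consequent 'maximal': {R2, R3} → strengths 0.12, 0.39
Aggregate via t-conorm [max(a, b)]: 0.39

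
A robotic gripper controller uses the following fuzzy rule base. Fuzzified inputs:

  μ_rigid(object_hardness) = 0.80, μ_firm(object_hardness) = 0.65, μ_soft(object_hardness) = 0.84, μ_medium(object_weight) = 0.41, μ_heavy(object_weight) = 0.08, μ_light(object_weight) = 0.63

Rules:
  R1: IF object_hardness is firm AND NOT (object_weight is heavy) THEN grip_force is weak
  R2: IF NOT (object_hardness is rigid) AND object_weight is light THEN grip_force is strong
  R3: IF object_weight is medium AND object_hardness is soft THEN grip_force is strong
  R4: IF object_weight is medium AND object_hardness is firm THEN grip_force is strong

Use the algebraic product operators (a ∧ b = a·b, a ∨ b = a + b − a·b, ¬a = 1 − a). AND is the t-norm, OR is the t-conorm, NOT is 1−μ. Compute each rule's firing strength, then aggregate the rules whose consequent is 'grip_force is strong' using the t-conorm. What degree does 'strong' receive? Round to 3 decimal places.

R1: firm=0.65, ¬heavy=1−0.08=0.92; AND[a·b] → w = 0.5980
R2: ¬rigid=1−0.80=0.20, light=0.63; AND[a·b] → w = 0.1260
R3: medium=0.41, soft=0.84; AND[a·b] → w = 0.3444
R4: medium=0.41, firm=0.65; AND[a·b] → w = 0.2665
Rules with consequent 'strong': {R2, R3, R4} → strengths 0.1260, 0.3444, 0.2665
Aggregate via t-conorm [a + b − a·b]: 0.5797

0.580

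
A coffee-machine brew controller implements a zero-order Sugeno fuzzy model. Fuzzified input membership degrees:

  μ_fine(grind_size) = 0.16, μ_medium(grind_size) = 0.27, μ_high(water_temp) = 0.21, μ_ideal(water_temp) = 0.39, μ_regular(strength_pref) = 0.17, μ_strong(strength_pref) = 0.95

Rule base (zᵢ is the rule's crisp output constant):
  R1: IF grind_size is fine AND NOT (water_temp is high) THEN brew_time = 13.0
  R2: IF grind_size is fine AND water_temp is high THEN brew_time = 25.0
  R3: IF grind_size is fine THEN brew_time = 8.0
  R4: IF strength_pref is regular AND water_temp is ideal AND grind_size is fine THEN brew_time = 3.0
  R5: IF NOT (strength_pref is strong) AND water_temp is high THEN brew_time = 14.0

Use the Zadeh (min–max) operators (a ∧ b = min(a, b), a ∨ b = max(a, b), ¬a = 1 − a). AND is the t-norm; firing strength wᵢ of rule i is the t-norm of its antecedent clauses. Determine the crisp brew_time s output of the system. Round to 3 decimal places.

12.377

R1 (z=13.0): fine=0.16, ¬high=1−0.21=0.79; AND[min(a, b)] → w = 0.16
R2 (z=25.0): fine=0.16, high=0.21; AND[min(a, b)] → w = 0.16
R3 (z=8.0): fine=0.16 → w = 0.16
R4 (z=3.0): regular=0.17, ideal=0.39, fine=0.16; AND[min(a, b)] → w = 0.16
R5 (z=14.0): ¬strong=1−0.95=0.05, high=0.21; AND[min(a, b)] → w = 0.05
Weighted average = (0.16·13.0 + 0.16·25.0 + 0.16·8.0 + 0.16·3.0 + 0.05·14.0) / (0.16 + 0.16 + 0.16 + 0.16 + 0.05)
  = 8.5400 / 0.6900 = 12.377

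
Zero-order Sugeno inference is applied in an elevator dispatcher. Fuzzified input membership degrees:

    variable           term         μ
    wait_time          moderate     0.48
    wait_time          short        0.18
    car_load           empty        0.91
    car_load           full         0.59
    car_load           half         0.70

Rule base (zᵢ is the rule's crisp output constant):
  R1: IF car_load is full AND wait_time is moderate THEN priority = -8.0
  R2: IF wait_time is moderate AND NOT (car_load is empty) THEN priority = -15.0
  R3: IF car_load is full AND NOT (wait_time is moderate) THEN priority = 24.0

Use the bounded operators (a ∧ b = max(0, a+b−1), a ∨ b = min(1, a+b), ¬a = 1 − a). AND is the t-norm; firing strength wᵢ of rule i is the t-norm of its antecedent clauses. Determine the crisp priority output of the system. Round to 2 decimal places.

R1 (z=-8.0): full=0.59, moderate=0.48; AND[max(0, a+b−1)] → w = 0.07
R2 (z=-15.0): moderate=0.48, ¬empty=1−0.91=0.09; AND[max(0, a+b−1)] → w = 0.00
R3 (z=24.0): full=0.59, ¬moderate=1−0.48=0.52; AND[max(0, a+b−1)] → w = 0.11
Weighted average = (0.07·-8.0 + 0.00·-15.0 + 0.11·24.0) / (0.07 + 0.00 + 0.11)
  = 2.0800 / 0.1800 = 11.56

11.56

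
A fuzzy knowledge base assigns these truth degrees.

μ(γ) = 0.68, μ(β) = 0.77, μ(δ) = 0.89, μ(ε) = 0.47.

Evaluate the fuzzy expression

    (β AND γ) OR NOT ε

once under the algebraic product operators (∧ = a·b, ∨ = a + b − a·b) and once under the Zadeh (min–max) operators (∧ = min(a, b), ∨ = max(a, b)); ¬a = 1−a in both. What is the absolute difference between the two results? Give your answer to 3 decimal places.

0.096

Under algebraic product:
  β AND γ = a·b on (0.7700, 0.6800) = 0.5236
  NOT ε = 1 − 0.4700 = 0.5300
  (β AND γ) OR NOT ε = a + b − a·b on (0.5236, 0.5300) = 0.7761
  → value = 0.7761
Under Zadeh (min–max):
  β AND γ = min(a, b) on (0.77, 0.68) = 0.68
  NOT ε = 1 − 0.47 = 0.53
  (β AND γ) OR NOT ε = max(a, b) on (0.68, 0.53) = 0.68
  → value = 0.6800
|0.7761 − 0.6800| = 0.096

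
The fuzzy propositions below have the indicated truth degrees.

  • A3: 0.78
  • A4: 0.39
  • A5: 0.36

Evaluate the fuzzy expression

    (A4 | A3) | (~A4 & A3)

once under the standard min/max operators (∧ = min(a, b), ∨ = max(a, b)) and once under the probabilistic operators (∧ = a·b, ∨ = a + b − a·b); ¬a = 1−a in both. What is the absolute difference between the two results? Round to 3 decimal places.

0.150

Under standard min/max:
  A4 | A3 = max(a, b) on (0.39, 0.78) = 0.78
  ~A4 = 1 − 0.39 = 0.61
  ~A4 & A3 = min(a, b) on (0.61, 0.78) = 0.61
  (A4 | A3) | (~A4 & A3) = max(a, b) on (0.78, 0.61) = 0.78
  → value = 0.7800
Under probabilistic:
  A4 | A3 = a + b − a·b on (0.3900, 0.7800) = 0.8658
  ~A4 = 1 − 0.3900 = 0.6100
  ~A4 & A3 = a·b on (0.6100, 0.7800) = 0.4758
  (A4 | A3) | (~A4 & A3) = a + b − a·b on (0.8658, 0.4758) = 0.9297
  → value = 0.9297
|0.7800 − 0.9297| = 0.150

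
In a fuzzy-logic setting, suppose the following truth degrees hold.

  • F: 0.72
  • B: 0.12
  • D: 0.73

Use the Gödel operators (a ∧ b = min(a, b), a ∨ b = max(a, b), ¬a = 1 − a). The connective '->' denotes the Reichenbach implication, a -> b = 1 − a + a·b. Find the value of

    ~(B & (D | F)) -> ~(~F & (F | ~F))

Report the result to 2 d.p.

0.75

D | F = max(a, b) on (0.73, 0.72) = 0.73
B & (D | F) = min(a, b) on (0.12, 0.73) = 0.12
~(B & (D | F)) = 1 − 0.12 = 0.88
~F = 1 − 0.72 = 0.28
~F = 1 − 0.72 = 0.28
F | ~F = max(a, b) on (0.72, 0.28) = 0.72
~F & (F | ~F) = min(a, b) on (0.28, 0.72) = 0.28
~(~F & (F | ~F)) = 1 − 0.28 = 0.72
~(B & (D | F)) -> ~(~F & (F | ~F))  [Reichenbach: 1 − a + a·b] with a=0.88, b=0.72 → 0.75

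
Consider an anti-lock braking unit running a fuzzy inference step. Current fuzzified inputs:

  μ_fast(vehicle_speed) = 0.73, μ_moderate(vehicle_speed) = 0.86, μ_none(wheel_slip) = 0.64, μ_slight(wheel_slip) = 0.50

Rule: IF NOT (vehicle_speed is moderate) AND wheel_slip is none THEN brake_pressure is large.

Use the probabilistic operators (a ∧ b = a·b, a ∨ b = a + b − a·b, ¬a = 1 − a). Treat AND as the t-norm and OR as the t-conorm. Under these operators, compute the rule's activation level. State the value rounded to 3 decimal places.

firing strength: ¬moderate=1−0.86=0.14, none=0.64; AND[a·b] → w = 0.0896

0.090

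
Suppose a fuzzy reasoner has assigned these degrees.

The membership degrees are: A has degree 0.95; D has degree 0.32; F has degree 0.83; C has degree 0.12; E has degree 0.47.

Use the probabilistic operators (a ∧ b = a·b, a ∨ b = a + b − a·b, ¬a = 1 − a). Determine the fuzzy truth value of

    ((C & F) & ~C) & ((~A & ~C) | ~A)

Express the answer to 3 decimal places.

0.008

C & F = a·b on (0.1200, 0.8300) = 0.0996
~C = 1 − 0.1200 = 0.8800
(C & F) & ~C = a·b on (0.0996, 0.8800) = 0.0876
~A = 1 − 0.9500 = 0.0500
~C = 1 − 0.1200 = 0.8800
~A & ~C = a·b on (0.0500, 0.8800) = 0.0440
~A = 1 − 0.9500 = 0.0500
(~A & ~C) | ~A = a + b − a·b on (0.0440, 0.0500) = 0.0918
((C & F) & ~C) & ((~A & ~C) | ~A) = a·b on (0.0876, 0.0918) = 0.0080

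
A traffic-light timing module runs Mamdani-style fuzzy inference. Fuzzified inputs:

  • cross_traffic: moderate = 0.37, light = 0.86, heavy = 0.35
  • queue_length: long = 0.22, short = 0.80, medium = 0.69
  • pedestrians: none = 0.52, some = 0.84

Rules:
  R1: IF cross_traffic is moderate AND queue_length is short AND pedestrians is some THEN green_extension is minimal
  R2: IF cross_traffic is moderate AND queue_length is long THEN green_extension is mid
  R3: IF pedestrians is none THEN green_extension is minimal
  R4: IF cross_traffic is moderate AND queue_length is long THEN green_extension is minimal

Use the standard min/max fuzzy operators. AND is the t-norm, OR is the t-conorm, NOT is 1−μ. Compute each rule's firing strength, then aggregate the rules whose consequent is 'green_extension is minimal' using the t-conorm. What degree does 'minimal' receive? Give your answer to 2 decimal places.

0.52

R1: moderate=0.37, short=0.80, some=0.84; AND[min(a, b)] → w = 0.37
R2: moderate=0.37, long=0.22; AND[min(a, b)] → w = 0.22
R3: none=0.52 → w = 0.52
R4: moderate=0.37, long=0.22; AND[min(a, b)] → w = 0.22
Rules with consequent 'minimal': {R1, R3, R4} → strengths 0.37, 0.52, 0.22
Aggregate via t-conorm [max(a, b)]: 0.52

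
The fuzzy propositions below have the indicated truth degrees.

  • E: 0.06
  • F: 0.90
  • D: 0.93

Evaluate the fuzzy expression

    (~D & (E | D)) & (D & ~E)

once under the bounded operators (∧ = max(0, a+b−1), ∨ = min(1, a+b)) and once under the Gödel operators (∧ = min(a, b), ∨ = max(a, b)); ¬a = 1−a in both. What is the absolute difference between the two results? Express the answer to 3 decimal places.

Under bounded:
  ~D = 1 − 0.93 = 0.07
  E | D = min(1, a+b) on (0.06, 0.93) = 0.99
  ~D & (E | D) = max(0, a+b−1) on (0.07, 0.99) = 0.06
  ~E = 1 − 0.06 = 0.94
  D & ~E = max(0, a+b−1) on (0.93, 0.94) = 0.87
  (~D & (E | D)) & (D & ~E) = max(0, a+b−1) on (0.06, 0.87) = 0.00
  → value = 0.0000
Under Gödel:
  ~D = 1 − 0.93 = 0.07
  E | D = max(a, b) on (0.06, 0.93) = 0.93
  ~D & (E | D) = min(a, b) on (0.07, 0.93) = 0.07
  ~E = 1 − 0.06 = 0.94
  D & ~E = min(a, b) on (0.93, 0.94) = 0.93
  (~D & (E | D)) & (D & ~E) = min(a, b) on (0.07, 0.93) = 0.07
  → value = 0.0700
|0.0000 − 0.0700| = 0.070

0.070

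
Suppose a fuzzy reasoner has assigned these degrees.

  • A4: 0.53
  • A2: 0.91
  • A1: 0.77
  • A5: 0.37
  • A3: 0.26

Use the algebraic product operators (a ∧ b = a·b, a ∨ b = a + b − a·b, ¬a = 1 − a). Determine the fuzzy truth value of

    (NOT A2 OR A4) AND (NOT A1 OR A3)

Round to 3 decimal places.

NOT A2 = 1 − 0.9100 = 0.0900
NOT A2 OR A4 = a + b − a·b on (0.0900, 0.5300) = 0.5723
NOT A1 = 1 − 0.7700 = 0.2300
NOT A1 OR A3 = a + b − a·b on (0.2300, 0.2600) = 0.4302
(NOT A2 OR A4) AND (NOT A1 OR A3) = a·b on (0.5723, 0.4302) = 0.2462

0.246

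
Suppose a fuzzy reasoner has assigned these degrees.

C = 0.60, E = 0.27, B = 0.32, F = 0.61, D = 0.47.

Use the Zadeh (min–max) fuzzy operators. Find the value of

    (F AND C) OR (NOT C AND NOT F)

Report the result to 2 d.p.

0.60

F AND C = min(a, b) on (0.61, 0.60) = 0.60
NOT C = 1 − 0.60 = 0.40
NOT F = 1 − 0.61 = 0.39
NOT C AND NOT F = min(a, b) on (0.40, 0.39) = 0.39
(F AND C) OR (NOT C AND NOT F) = max(a, b) on (0.60, 0.39) = 0.60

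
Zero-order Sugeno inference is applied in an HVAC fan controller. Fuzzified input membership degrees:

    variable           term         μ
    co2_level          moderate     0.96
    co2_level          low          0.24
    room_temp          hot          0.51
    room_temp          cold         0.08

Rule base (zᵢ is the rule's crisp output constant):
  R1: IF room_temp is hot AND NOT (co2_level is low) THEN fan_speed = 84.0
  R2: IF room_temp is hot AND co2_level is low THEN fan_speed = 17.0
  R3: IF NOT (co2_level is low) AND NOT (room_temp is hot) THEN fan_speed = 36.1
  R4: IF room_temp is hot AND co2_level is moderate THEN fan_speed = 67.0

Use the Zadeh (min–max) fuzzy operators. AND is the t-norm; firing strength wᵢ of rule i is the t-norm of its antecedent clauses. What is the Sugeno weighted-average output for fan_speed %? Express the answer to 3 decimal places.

56.445

R1 (z=84.0): hot=0.51, ¬low=1−0.24=0.76; AND[min(a, b)] → w = 0.51
R2 (z=17.0): hot=0.51, low=0.24; AND[min(a, b)] → w = 0.24
R3 (z=36.1): ¬low=1−0.24=0.76, ¬hot=1−0.51=0.49; AND[min(a, b)] → w = 0.49
R4 (z=67.0): hot=0.51, moderate=0.96; AND[min(a, b)] → w = 0.51
Weighted average = (0.51·84.0 + 0.24·17.0 + 0.49·36.1 + 0.51·67.0) / (0.51 + 0.24 + 0.49 + 0.51)
  = 98.7790 / 1.7500 = 56.445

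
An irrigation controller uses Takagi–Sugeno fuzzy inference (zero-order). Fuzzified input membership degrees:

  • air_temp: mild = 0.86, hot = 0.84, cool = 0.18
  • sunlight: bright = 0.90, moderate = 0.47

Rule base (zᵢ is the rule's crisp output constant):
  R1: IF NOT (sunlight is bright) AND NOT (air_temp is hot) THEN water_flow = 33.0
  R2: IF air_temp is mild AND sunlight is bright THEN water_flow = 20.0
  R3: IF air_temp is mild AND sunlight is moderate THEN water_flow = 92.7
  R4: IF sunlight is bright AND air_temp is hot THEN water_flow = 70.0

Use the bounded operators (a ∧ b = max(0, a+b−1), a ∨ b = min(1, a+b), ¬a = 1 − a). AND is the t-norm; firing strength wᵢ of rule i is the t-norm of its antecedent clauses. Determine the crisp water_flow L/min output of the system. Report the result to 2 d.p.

R1 (z=33.0): ¬bright=1−0.90=0.10, ¬hot=1−0.84=0.16; AND[max(0, a+b−1)] → w = 0.00
R2 (z=20.0): mild=0.86, bright=0.90; AND[max(0, a+b−1)] → w = 0.76
R3 (z=92.7): mild=0.86, moderate=0.47; AND[max(0, a+b−1)] → w = 0.33
R4 (z=70.0): bright=0.90, hot=0.84; AND[max(0, a+b−1)] → w = 0.74
Weighted average = (0.00·33.0 + 0.76·20.0 + 0.33·92.7 + 0.74·70.0) / (0.00 + 0.76 + 0.33 + 0.74)
  = 97.5910 / 1.8300 = 53.33

53.33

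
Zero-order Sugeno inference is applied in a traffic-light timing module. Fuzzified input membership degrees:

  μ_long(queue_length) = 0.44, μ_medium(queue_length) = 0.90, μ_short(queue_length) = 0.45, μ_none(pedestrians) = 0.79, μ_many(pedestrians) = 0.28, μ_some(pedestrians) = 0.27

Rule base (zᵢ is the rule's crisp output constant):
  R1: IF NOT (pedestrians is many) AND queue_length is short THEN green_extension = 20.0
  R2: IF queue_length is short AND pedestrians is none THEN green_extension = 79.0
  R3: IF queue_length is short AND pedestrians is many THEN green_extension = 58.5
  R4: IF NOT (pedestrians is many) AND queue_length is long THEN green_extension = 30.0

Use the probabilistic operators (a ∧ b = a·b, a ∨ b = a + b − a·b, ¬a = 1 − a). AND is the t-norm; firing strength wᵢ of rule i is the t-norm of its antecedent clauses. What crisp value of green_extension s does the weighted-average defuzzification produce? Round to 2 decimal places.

45.83

R1 (z=20.0): ¬many=1−0.28=0.72, short=0.45; AND[a·b] → w = 0.3240
R2 (z=79.0): short=0.45, none=0.79; AND[a·b] → w = 0.3555
R3 (z=58.5): short=0.45, many=0.28; AND[a·b] → w = 0.1260
R4 (z=30.0): ¬many=1−0.28=0.72, long=0.44; AND[a·b] → w = 0.3168
Weighted average = (0.3240·20.0 + 0.3555·79.0 + 0.1260·58.5 + 0.3168·30.0) / (0.3240 + 0.3555 + 0.1260 + 0.3168)
  = 51.4395 / 1.1223 = 45.83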